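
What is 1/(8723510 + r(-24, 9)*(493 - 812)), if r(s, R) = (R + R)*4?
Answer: 1/8700542 ≈ 1.1494e-7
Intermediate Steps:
r(s, R) = 8*R (r(s, R) = (2*R)*4 = 8*R)
1/(8723510 + r(-24, 9)*(493 - 812)) = 1/(8723510 + (8*9)*(493 - 812)) = 1/(8723510 + 72*(-319)) = 1/(8723510 - 22968) = 1/8700542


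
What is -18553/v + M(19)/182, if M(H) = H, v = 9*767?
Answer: -249653/96642 ≈ -2.5833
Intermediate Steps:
v = 6903
-18553/v + M(19)/182 = -18553/6903 + 19/182 = -249653/96642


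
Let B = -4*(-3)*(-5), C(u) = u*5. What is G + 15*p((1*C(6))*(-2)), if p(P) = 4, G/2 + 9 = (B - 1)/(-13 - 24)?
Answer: 1676/37 ≈ 45.297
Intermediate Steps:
C(u) = 5*u
B = -60 (B = 12*(-5) = -60)
G = -544/37 (G = -18 + 2*((-60 - 1)/(-13 - 24)) = -18 + 2*(-61/(-37)) = -18 + 2*(-61*(-1/37)) = -18 + 2*(61/37) = -18 + 122/37 = -544/37 ≈ -14.703)
G + 15*p((1*C(6))*(-2)) = -544/37 + 15*4 = -544/37 + 60 = 1676/37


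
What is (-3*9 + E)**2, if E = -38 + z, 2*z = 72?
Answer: 841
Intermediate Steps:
z = 36 (z = (1/2)*72 = 36)
E = -2 (E = -38 + 36 = -2)
(-3*9 + E)**2 = (-3*9 - 2)**2 = (-1*27 - 2)**2 = (-27 - 2)**2 = (-29)**2 = 841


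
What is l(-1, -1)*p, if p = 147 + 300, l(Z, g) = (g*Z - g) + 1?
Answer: 1341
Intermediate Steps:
l(Z, g) = 1 - g + Z*g (l(Z, g) = (Z*g - g) + 1 = (-g + Z*g) + 1 = 1 - g + Z*g)
p = 447
l(-1, -1)*p = (1 - 1*(-1) - 1*(-1))*447 = (1 + 1 + 1)*447 = 3*447 = 1341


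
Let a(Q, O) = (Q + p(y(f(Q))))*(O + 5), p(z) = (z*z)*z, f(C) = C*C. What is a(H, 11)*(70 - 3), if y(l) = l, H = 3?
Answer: 784704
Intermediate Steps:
f(C) = C²
p(z) = z³ (p(z) = z²*z = z³)
a(Q, O) = (5 + O)*(Q + Q⁶) (a(Q, O) = (Q + (Q²)³)*(O + 5) = (Q + Q⁶)*(5 + O) = (5 + O)*(Q + Q⁶))
a(H, 11)*(70 - 3) = (3*(5 + 11 + 5*3⁵ + 11*3⁵))*(70 - 3) = (3*(5 + 11 + 5*243 + 11*243))*67 = (3*(5 + 11 + 1215 + 2673))*67 = (3*3904)*67 = 11712*67 = 784704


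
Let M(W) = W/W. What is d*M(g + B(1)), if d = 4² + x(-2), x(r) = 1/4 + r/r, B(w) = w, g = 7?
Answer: 69/4 ≈ 17.250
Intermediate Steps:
x(r) = 5/4 (x(r) = 1*(¼) + 1 = ¼ + 1 = 5/4)
d = 69/4 (d = 4² + 5/4 = 16 + 5/4 = 69/4 ≈ 17.250)
M(W) = 1
d*M(g + B(1)) = (69/4)*1 = 69/4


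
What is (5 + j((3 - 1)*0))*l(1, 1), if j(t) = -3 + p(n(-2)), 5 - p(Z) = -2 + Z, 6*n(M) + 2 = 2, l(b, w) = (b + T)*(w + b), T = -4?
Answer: -54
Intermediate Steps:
l(b, w) = (-4 + b)*(b + w) (l(b, w) = (b - 4)*(w + b) = (-4 + b)*(b + w))
n(M) = 0 (n(M) = -⅓ + (⅙)*2 = -⅓ + ⅓ = 0)
p(Z) = 7 - Z (p(Z) = 5 - (-2 + Z) = 5 + (2 - Z) = 7 - Z)
j(t) = 4 (j(t) = -3 + (7 - 1*0) = -3 + (7 + 0) = -3 + 7 = 4)
(5 + j((3 - 1)*0))*l(1, 1) = (5 + 4)*(1² - 4*1 - 4*1 + 1*1) = 9*(1 - 4 - 4 + 1) = 9*(-6) = -54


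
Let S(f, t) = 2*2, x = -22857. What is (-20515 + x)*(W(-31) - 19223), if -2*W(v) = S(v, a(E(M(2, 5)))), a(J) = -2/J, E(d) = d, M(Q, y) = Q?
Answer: 833826700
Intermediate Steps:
S(f, t) = 4
W(v) = -2 (W(v) = -½*4 = -2)
(-20515 + x)*(W(-31) - 19223) = (-20515 - 22857)*(-2 - 19223) = -43372*(-19225) = 833826700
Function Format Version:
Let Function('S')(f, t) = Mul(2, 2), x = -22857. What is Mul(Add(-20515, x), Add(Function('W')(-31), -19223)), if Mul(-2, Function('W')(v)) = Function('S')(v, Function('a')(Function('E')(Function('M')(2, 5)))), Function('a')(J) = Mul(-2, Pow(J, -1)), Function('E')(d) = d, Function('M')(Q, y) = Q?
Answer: 833826700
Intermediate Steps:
Function('S')(f, t) = 4
Function('W')(v) = -2 (Function('W')(v) = Mul(Rational(-1, 2), 4) = -2)
Mul(Add(-20515, x), Add(Function('W')(-31), -19223)) = Mul(Add(-20515, -22857), Add(-2, -19223)) = Mul(-43372, -19225) = 833826700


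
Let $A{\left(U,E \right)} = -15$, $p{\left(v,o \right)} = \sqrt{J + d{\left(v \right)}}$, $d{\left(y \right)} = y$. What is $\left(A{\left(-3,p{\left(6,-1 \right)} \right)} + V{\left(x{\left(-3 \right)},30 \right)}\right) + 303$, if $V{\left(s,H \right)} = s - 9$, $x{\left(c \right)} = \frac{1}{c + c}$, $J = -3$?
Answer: $\frac{1673}{6} \approx 278.83$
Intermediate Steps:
$p{\left(v,o \right)} = \sqrt{-3 + v}$
$x{\left(c \right)} = \frac{1}{2 c}$
$V{\left(s,H \right)} = -9 + s$
$\left(A{\left(-3,p{\left(6,-1 \right)} \right)} + V{\left(x{\left(-3 \right)},30 \right)}\right) + 303 = \left(-15 - \left(9 - \frac{1}{2 \left(-3\right)}\right)\right) + 303 = \left(-15 + \left(-9 + \frac{1}{2} \left(- \frac{1}{3}\right)\right)\right) + 303 = \left(-15 - \frac{55}{6}\right) + 303 = - \frac{145}{6} + 303 = \frac{1673}{6}$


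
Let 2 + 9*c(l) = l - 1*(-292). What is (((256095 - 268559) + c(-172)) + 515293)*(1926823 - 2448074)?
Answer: -2358962579329/9 ≈ -2.6211e+11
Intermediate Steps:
c(l) = 290/9 + l/9 (c(l) = -2/9 + (l - 1*(-292))/9 = -2/9 + (l + 292)/9 = -2/9 + (292 + l)/9 = -2/9 + (292/9 + l/9) = 290/9 + l/9)
(((256095 - 268559) + c(-172)) + 515293)*(1926823 - 2448074) = (((256095 - 268559) + (290/9 + (⅑)*(-172))) + 515293)*(1926823 - 2448074) = ((-12464 + (290/9 - 172/9)) + 515293)*(-521251) = ((-12464 + 118/9) + 515293)*(-521251) = (-112058/9 + 515293)*(-521251) = (4525579/9)*(-521251) = -2358962579329/9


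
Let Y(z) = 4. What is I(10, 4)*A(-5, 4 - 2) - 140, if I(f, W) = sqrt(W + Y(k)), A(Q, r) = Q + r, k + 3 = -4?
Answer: -140 - 6*sqrt(2) ≈ -148.49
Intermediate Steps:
k = -7 (k = -3 - 4 = -7)
I(f, W) = sqrt(4 + W) (I(f, W) = sqrt(W + 4) = sqrt(4 + W))
I(10, 4)*A(-5, 4 - 2) - 140 = sqrt(4 + 4)*(-5 + (4 - 2)) - 140 = sqrt(8)*(-5 + 2) - 140 = (2*sqrt(2))*(-3) - 140 = -6*sqrt(2) - 140 = -140 - 6*sqrt(2)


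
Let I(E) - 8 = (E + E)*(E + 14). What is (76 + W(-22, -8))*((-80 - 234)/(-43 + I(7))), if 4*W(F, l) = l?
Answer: -628/7 ≈ -89.714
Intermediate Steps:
W(F, l) = l/4
I(E) = 8 + 2*E*(14 + E) (I(E) = 8 + (E + E)*(E + 14) = 8 + (2*E)*(14 + E) = 8 + 2*E*(14 + E))
(76 + W(-22, -8))*((-80 - 234)/(-43 + I(7))) = (76 + (1/4)*(-8))*((-80 - 234)/(-43 + (8 + 2*7**2 + 28*7))) = (76 - 2)*(-314/(-43 + (8 + 2*49 + 196))) = 74*(-314/(-43 + (8 + 98 + 196))) = 74*(-314/(-43 + 302)) = 74*(-314/259) = -628/7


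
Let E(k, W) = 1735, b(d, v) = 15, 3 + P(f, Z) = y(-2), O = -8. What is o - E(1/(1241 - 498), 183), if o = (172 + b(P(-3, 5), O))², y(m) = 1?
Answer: 33234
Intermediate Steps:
P(f, Z) = -2 (P(f, Z) = -3 + 1 = -2)
o = 34969 (o = (172 + 15)² = 187² = 34969)
o - E(1/(1241 - 498), 183) = 34969 - 1*1735 = 34969 - 1735 = 33234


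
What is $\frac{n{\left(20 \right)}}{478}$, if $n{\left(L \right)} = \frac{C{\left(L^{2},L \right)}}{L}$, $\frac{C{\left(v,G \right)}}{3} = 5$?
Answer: $\frac{3}{1912} \approx 0.001569$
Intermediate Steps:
$C{\left(v,G \right)} = 15$ ($C{\left(v,G \right)} = 3 \cdot 5 = 15$)
$n{\left(L \right)} = \frac{15}{L}$
$\frac{n{\left(20 \right)}}{478} = \frac{15 \cdot \frac{1}{20}}{478} = 15 \cdot \frac{1}{20} \cdot \frac{1}{478} = \frac{3}{4} \cdot \frac{1}{478} = \frac{3}{1912}$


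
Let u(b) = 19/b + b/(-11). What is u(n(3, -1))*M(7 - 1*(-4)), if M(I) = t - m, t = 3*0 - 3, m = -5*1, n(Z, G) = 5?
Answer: 368/55 ≈ 6.6909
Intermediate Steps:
u(b) = 19/b - b/11 (u(b) = 19/b + b*(-1/11) = 19/b - b/11)
m = -5
t = -3 (t = 0 - 3 = -3)
M(I) = 2 (M(I) = -3 - 1*(-5) = -3 + 5 = 2)
u(n(3, -1))*M(7 - 1*(-4)) = (19/5 - 1/11*5)*2 = (19*(1/5) - 5/11)*2 = (19/5 - 5/11)*2 = (184/55)*2 = 368/55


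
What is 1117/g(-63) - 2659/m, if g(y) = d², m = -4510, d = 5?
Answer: 1020829/22550 ≈ 45.270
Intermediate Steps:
g(y) = 25 (g(y) = 5² = 25)
1117/g(-63) - 2659/m = 1117/25 - 2659/(-4510) = 1117*(1/25) - 2659*(-1/4510) = 1117/25 + 2659/4510 = 1020829/22550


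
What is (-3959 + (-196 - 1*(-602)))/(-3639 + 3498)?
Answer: 3553/141 ≈ 25.199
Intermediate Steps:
(-3959 + (-196 - 1*(-602)))/(-3639 + 3498) = (-3959 + (-196 + 602))/(-141) = (-3959 + 406)*(-1/141) = -3553*(-1/141) = 3553/141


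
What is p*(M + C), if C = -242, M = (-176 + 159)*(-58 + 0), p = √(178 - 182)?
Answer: 1488*I ≈ 1488.0*I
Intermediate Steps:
p = 2*I (p = √(-4) = 2*I ≈ 2.0*I)
M = 986 (M = -17*(-58) = 986)
p*(M + C) = (2*I)*(986 - 242) = (2*I)*744 = 1488*I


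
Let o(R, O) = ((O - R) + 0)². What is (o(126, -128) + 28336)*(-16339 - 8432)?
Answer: -2300036892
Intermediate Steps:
o(R, O) = (O - R)²
(o(126, -128) + 28336)*(-16339 - 8432) = ((-128 - 1*126)² + 28336)*(-16339 - 8432) = ((-128 - 126)² + 28336)*(-24771) = ((-254)² + 28336)*(-24771) = (64516 + 28336)*(-24771) = 92852*(-24771) = -2300036892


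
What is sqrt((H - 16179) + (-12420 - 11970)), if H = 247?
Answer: I*sqrt(40322) ≈ 200.8*I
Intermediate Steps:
sqrt((H - 16179) + (-12420 - 11970)) = sqrt((247 - 16179) + (-12420 - 11970)) = sqrt(-15932 - 24390) = sqrt(-40322) = I*sqrt(40322)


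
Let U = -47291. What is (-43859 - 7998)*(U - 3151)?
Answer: 2615770794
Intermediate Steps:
(-43859 - 7998)*(U - 3151) = (-43859 - 7998)*(-47291 - 3151) = -51857*(-50442) = 2615770794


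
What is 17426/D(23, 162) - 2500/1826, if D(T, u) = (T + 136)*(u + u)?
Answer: -24242531/23517054 ≈ -1.0308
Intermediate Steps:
D(T, u) = 2*u*(136 + T) (D(T, u) = (136 + T)*(2*u) = 2*u*(136 + T))
17426/D(23, 162) - 2500/1826 = 17426/((2*162*(136 + 23))) - 2500/1826 = 17426/((2*162*159)) - 2500*1/1826 = 17426/51516 - 1250/913 = 17426*(1/51516) - 1250/913 = 8713/25758 - 1250/913 = -24242531/23517054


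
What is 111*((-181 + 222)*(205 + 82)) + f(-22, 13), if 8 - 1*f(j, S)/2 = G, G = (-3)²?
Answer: 1306135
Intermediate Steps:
G = 9
f(j, S) = -2 (f(j, S) = 16 - 2*9 = 16 - 18 = -2)
111*((-181 + 222)*(205 + 82)) + f(-22, 13) = 111*((-181 + 222)*(205 + 82)) - 2 = 111*(41*287) - 2 = 111*11767 - 2 = 1306137 - 2 = 1306135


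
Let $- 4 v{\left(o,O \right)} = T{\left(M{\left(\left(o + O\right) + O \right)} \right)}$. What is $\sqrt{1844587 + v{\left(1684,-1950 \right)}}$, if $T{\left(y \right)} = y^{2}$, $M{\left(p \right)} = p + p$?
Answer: $i \sqrt{3066069} \approx 1751.0 i$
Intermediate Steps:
$M{\left(p \right)} = 2 p$
$v{\left(o,O \right)} = - \frac{\left(2 o + 4 O\right)^{2}}{4}$ ($v{\left(o,O \right)} = - \frac{\left(2 \left(\left(o + O\right) + O\right)\right)^{2}}{4} = - \frac{\left(2 \left(\left(O + o\right) + O\right)\right)^{2}}{4} = - \frac{\left(2 \left(o + 2 O\right)\right)^{2}}{4} = - \frac{\left(2 o + 4 O\right)^{2}}{4}$)
$\sqrt{1844587 + v{\left(1684,-1950 \right)}} = \sqrt{1844587 - \left(1684 + 2 \left(-1950\right)\right)^{2}} = \sqrt{1844587 - \left(1684 - 3900\right)^{2}} = \sqrt{1844587 - \left(-2216\right)^{2}} = \sqrt{1844587 - 4910656} = \sqrt{-3066069} = i \sqrt{3066069}$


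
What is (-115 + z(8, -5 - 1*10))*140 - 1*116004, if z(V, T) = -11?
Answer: -133644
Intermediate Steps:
(-115 + z(8, -5 - 1*10))*140 - 1*116004 = (-115 - 11)*140 - 1*116004 = -126*140 - 116004 = -17640 - 116004 = -133644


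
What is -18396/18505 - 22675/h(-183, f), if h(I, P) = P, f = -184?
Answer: 416216011/3404920 ≈ 122.24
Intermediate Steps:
-18396/18505 - 22675/h(-183, f) = -18396/18505 - 22675/(-184) = -18396*1/18505 - 22675*(-1/184) = -18396/18505 + 22675/184 = 416216011/3404920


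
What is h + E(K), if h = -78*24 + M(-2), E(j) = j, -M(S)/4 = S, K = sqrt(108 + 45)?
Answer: -1864 + 3*sqrt(17) ≈ -1851.6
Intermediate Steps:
K = 3*sqrt(17) (K = sqrt(153) = 3*sqrt(17) ≈ 12.369)
M(S) = -4*S
h = -1864 (h = -78*24 - 4*(-2) = -1872 + 8 = -1864)
h + E(K) = -1864 + 3*sqrt(17)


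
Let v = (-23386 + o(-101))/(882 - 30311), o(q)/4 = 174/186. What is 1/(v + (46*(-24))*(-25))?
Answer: 912299/25180177250 ≈ 3.6231e-5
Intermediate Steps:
o(q) = 116/31 (o(q) = 4*(174/186) = 4*(174*(1/186)) = 4*(29/31) = 116/31)
v = 724850/912299 (v = (-23386 + 116/31)/(882 - 30311) = -724850/31/(-29429) = -724850/31*(-1/29429) = 724850/912299 ≈ 0.79453)
1/(v + (46*(-24))*(-25)) = 1/(724850/912299 + (46*(-24))*(-25)) = 1/(724850/912299 - 1104*(-25)) = 1/(724850/912299 + 27600) = 1/(25180177250/912299) = 912299/25180177250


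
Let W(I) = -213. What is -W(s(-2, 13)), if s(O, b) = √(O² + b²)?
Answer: 213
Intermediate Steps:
-W(s(-2, 13)) = -1*(-213) = 213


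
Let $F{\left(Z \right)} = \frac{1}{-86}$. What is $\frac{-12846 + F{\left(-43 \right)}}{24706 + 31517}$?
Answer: $- \frac{1104757}{4835178} \approx -0.22848$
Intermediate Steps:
$F{\left(Z \right)} = - \frac{1}{86}$
$\frac{-12846 + F{\left(-43 \right)}}{24706 + 31517} = \frac{-12846 - \frac{1}{86}}{24706 + 31517} = - \frac{1104757}{86 \cdot 56223} = \left(- \frac{1104757}{86}\right) \frac{1}{56223} = - \frac{1104757}{4835178}$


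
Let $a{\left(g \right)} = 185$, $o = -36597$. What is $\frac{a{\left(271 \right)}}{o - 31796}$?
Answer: $- \frac{185}{68393} \approx -0.002705$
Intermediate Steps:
$\frac{a{\left(271 \right)}}{o - 31796} = \frac{185}{-36597 - 31796} = \frac{185}{-68393} = 185 \left(- \frac{1}{68393}\right) = - \frac{185}{68393}$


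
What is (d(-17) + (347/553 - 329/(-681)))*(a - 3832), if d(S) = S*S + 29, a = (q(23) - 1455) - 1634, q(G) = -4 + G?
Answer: -118492370548/53799 ≈ -2.2025e+6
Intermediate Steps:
a = -3070 (a = ((-4 + 23) - 1455) - 1634 = (19 - 1455) - 1634 = -1436 - 1634 = -3070)
d(S) = 29 + S² (d(S) = S² + 29 = 29 + S²)
(d(-17) + (347/553 - 329/(-681)))*(a - 3832) = ((29 + (-17)²) + (347/553 - 329/(-681)))*(-3070 - 3832) = ((29 + 289) + (347*(1/553) - 329*(-1/681)))*(-6902) = (318 + (347/553 + 329/681))*(-6902) = (318 + 418244/376593)*(-6902) = (120174818/376593)*(-6902) = -118492370548/53799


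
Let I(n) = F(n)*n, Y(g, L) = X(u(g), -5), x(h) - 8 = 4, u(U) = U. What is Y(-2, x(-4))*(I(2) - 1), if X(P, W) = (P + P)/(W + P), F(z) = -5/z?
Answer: -24/7 ≈ -3.4286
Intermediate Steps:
X(P, W) = 2*P/(P + W) (X(P, W) = (2*P)/(P + W) = 2*P/(P + W))
x(h) = 12 (x(h) = 8 + 4 = 12)
Y(g, L) = 2*g/(-5 + g) (Y(g, L) = 2*g/(g - 5) = 2*g/(-5 + g))
I(n) = -5 (I(n) = (-5/n)*n = -5)
Y(-2, x(-4))*(I(2) - 1) = (2*(-2)/(-5 - 2))*(-5 - 1) = (2*(-2)/(-7))*(-6) = (2*(-2)*(-⅐))*(-6) = (4/7)*(-6) = -24/7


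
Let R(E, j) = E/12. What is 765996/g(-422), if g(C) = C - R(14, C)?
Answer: -4595976/2539 ≈ -1810.2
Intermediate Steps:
R(E, j) = E/12 (R(E, j) = E*(1/12) = E/12)
g(C) = -7/6 + C (g(C) = C - 14/12 = C - 1*7/6 = C - 7/6 = -7/6 + C)
765996/g(-422) = 765996/(-7/6 - 422) = 765996/(-2539/6) = 765996*(-6/2539) = -4595976/2539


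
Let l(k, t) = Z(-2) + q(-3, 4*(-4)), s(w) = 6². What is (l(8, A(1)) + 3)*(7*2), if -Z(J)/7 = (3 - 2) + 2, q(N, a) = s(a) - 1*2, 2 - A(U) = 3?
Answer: 224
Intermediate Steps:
s(w) = 36
A(U) = -1 (A(U) = 2 - 1*3 = 2 - 3 = -1)
q(N, a) = 34 (q(N, a) = 36 - 1*2 = 36 - 2 = 34)
Z(J) = -21 (Z(J) = -7*((3 - 2) + 2) = -7*(1 + 2) = -7*3 = -21)
l(k, t) = 13 (l(k, t) = -21 + 34 = 13)
(l(8, A(1)) + 3)*(7*2) = (13 + 3)*(7*2) = 16*14 = 224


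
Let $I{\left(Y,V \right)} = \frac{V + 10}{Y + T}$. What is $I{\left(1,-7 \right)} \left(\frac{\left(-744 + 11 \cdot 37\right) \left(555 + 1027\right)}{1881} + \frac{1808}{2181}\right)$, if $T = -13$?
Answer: $\frac{193227401}{2734974} \approx 70.651$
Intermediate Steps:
$I{\left(Y,V \right)} = \frac{10 + V}{-13 + Y}$ ($I{\left(Y,V \right)} = \frac{V + 10}{Y - 13} = \frac{10 + V}{-13 + Y}$)
$I{\left(1,-7 \right)} \left(\frac{\left(-744 + 11 \cdot 37\right) \left(555 + 1027\right)}{1881} + \frac{1808}{2181}\right) = \frac{10 - 7}{-13 + 1} \left(\frac{\left(-744 + 11 \cdot 37\right) \left(555 + 1027\right)}{1881} + \frac{1808}{2181}\right) = \frac{1}{-12} \cdot 3 \left(\left(-744 + 407\right) 1582 \cdot \frac{1}{1881} + 1808 \cdot \frac{1}{2181}\right) = \left(- \frac{1}{12}\right) 3 \left(\left(-337\right) 1582 \cdot \frac{1}{1881} + \frac{1808}{2181}\right) = - \frac{\left(-533134\right) \frac{1}{1881} + \frac{1808}{2181}}{4} = - \frac{- \frac{533134}{1881} + \frac{1808}{2181}}{4} = \left(- \frac{1}{4}\right) \left(- \frac{386454802}{1367487}\right) = \frac{193227401}{2734974}$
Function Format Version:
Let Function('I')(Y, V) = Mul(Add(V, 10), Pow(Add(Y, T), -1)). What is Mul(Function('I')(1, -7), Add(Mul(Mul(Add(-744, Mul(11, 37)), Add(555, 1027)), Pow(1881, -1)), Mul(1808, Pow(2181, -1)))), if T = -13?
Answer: Rational(193227401, 2734974) ≈ 70.651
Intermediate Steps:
Function('I')(Y, V) = Mul(Pow(Add(-13, Y), -1), Add(10, V)) (Function('I')(Y, V) = Mul(Add(V, 10), Pow(Add(Y, -13), -1)) = Mul(Add(10, V), Pow(Add(-13, Y), -1)) = Mul(Pow(Add(-13, Y), -1), Add(10, V)))
Mul(Function('I')(1, -7), Add(Mul(Mul(Add(-744, Mul(11, 37)), Add(555, 1027)), Pow(1881, -1)), Mul(1808, Pow(2181, -1)))) = Mul(Mul(Pow(Add(-13, 1), -1), Add(10, -7)), Add(Mul(Mul(Add(-744, Mul(11, 37)), Add(555, 1027)), Pow(1881, -1)), Mul(1808, Pow(2181, -1)))) = Mul(Mul(Pow(-12, -1), 3), Add(Mul(Mul(Add(-744, 407), 1582), Rational(1, 1881)), Mul(1808, Rational(1, 2181)))) = Mul(Mul(Rational(-1, 12), 3), Add(Mul(Mul(-337, 1582), Rational(1, 1881)), Rational(1808, 2181))) = Mul(Rational(-1, 4), Add(Mul(-533134, Rational(1, 1881)), Rational(1808, 2181))) = Mul(Rational(-1, 4), Add(Rational(-533134, 1881), Rational(1808, 2181))) = Mul(Rational(-1, 4), Rational(-386454802, 1367487)) = Rational(193227401, 2734974)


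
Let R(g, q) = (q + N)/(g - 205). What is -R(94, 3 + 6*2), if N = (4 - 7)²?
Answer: 8/37 ≈ 0.21622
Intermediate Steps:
N = 9 (N = (-3)² = 9)
R(g, q) = (9 + q)/(-205 + g) (R(g, q) = (q + 9)/(g - 205) = (9 + q)/(-205 + g))
-R(94, 3 + 6*2) = -(9 + (3 + 6*2))/(-205 + 94) = -(9 + (3 + 12))/(-111) = -(-1)*(9 + 15)/111 = -(-1)*24/111 = -1*(-8/37) = 8/37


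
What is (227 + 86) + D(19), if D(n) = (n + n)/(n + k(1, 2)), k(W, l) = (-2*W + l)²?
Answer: 315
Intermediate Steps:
k(W, l) = (l - 2*W)²
D(n) = 2 (D(n) = (n + n)/(n + (-1*2 + 2*1)²) = (2*n)/(n + (-2 + 2)²) = (2*n)/(n + 0²) = (2*n)/(n + 0) = (2*n)/n = 2)
(227 + 86) + D(19) = (227 + 86) + 2 = 313 + 2 = 315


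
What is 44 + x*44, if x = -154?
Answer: -6732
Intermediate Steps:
44 + x*44 = 44 - 154*44 = 44 - 6776 = -6732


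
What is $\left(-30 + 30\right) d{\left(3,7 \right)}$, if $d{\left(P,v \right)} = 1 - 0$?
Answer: $0$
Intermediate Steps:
$d{\left(P,v \right)} = 1$ ($d{\left(P,v \right)} = 1 + 0 = 1$)
$\left(-30 + 30\right) d{\left(3,7 \right)} = \left(-30 + 30\right) 1 = 0 \cdot 1 = 0$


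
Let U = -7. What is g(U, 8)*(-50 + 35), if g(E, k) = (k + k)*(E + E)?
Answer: 3360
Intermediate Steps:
g(E, k) = 4*E*k (g(E, k) = (2*k)*(2*E) = 4*E*k)
g(U, 8)*(-50 + 35) = (4*(-7)*8)*(-50 + 35) = -224*(-15) = 3360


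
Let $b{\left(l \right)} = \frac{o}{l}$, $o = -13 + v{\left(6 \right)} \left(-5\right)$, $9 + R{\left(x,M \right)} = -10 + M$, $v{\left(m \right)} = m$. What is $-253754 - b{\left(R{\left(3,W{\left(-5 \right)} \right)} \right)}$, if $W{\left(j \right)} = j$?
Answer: $- \frac{6090139}{24} \approx -2.5376 \cdot 10^{5}$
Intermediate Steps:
$R{\left(x,M \right)} = -19 + M$ ($R{\left(x,M \right)} = -9 + \left(-10 + M\right) = -19 + M$)
$o = -43$ ($o = -13 + 6 \left(-5\right) = -13 - 30 = -43$)
$b{\left(l \right)} = - \frac{43}{l}$
$-253754 - b{\left(R{\left(3,W{\left(-5 \right)} \right)} \right)} = -253754 - - \frac{43}{-19 - 5} = -253754 - - \frac{43}{-24} = -253754 - \left(-43\right) \left(- \frac{1}{24}\right) = -253754 - \frac{43}{24} = - \frac{6090139}{24}$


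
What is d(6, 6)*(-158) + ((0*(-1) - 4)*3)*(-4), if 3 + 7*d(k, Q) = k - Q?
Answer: 810/7 ≈ 115.71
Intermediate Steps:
d(k, Q) = -3/7 - Q/7 + k/7 (d(k, Q) = -3/7 + (k - Q)/7 = -3/7 + (-Q/7 + k/7) = -3/7 - Q/7 + k/7)
d(6, 6)*(-158) + ((0*(-1) - 4)*3)*(-4) = (-3/7 - ⅐*6 + (⅐)*6)*(-158) + ((0*(-1) - 4)*3)*(-4) = (-3/7 - 6/7 + 6/7)*(-158) + ((0 - 4)*3)*(-4) = -3/7*(-158) - 4*3*(-4) = 474/7 - 12*(-4) = 474/7 + 48 = 810/7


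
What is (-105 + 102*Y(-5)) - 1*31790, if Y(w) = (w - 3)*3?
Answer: -34343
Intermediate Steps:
Y(w) = -9 + 3*w (Y(w) = (-3 + w)*3 = -9 + 3*w)
(-105 + 102*Y(-5)) - 1*31790 = (-105 + 102*(-9 + 3*(-5))) - 1*31790 = (-105 + 102*(-9 - 15)) - 31790 = (-105 + 102*(-24)) - 31790 = (-105 - 2448) - 31790 = -2553 - 31790 = -34343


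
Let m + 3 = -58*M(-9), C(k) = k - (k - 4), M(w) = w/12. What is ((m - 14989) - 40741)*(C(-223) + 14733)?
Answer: -1641392323/2 ≈ -8.2070e+8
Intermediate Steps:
M(w) = w/12 (M(w) = w*(1/12) = w/12)
C(k) = 4 (C(k) = k - (-4 + k) = k + (4 - k) = 4)
m = 81/2 (m = -3 - 29*(-9)/6 = -3 - 58*(-¾) = -3 + 87/2 = 81/2 ≈ 40.500)
((m - 14989) - 40741)*(C(-223) + 14733) = ((81/2 - 14989) - 40741)*(4 + 14733) = (-29897/2 - 40741)*14737 = -111379/2*14737 = -1641392323/2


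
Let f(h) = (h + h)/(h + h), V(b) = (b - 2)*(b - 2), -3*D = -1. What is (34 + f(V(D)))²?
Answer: 1225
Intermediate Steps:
D = ⅓ (D = -⅓*(-1) = ⅓ ≈ 0.33333)
V(b) = (-2 + b)² (V(b) = (-2 + b)*(-2 + b) = (-2 + b)²)
f(h) = 1 (f(h) = (2*h)/((2*h)) = (2*h)*(1/(2*h)) = 1)
(34 + f(V(D)))² = (34 + 1)² = 35² = 1225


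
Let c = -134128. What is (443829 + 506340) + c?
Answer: 816041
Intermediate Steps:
(443829 + 506340) + c = (443829 + 506340) - 134128 = 950169 - 134128 = 816041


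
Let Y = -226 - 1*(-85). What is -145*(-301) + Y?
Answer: 43504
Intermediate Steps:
Y = -141 (Y = -226 + 85 = -141)
-145*(-301) + Y = -145*(-301) - 141 = 43645 - 141 = 43504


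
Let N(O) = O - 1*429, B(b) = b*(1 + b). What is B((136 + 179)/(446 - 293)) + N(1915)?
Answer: 431274/289 ≈ 1492.3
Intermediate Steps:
N(O) = -429 + O (N(O) = O - 429 = -429 + O)
B((136 + 179)/(446 - 293)) + N(1915) = ((136 + 179)/(446 - 293))*(1 + (136 + 179)/(446 - 293)) + (-429 + 1915) = (315/153)*(1 + 315/153) + 1486 = (315*(1/153))*(1 + 315*(1/153)) + 1486 = 35*(1 + 35/17)/17 + 1486 = (35/17)*(52/17) + 1486 = 1820/289 + 1486 = 431274/289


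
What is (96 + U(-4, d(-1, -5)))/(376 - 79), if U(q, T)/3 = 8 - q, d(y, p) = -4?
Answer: 4/9 ≈ 0.44444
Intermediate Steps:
U(q, T) = 24 - 3*q (U(q, T) = 3*(8 - q) = 24 - 3*q)
(96 + U(-4, d(-1, -5)))/(376 - 79) = (96 + (24 - 3*(-4)))/(376 - 79) = (96 + (24 + 12))/297 = (96 + 36)*(1/297) = 132*(1/297) = 4/9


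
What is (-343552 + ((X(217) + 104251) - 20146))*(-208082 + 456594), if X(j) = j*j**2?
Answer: 2474897707392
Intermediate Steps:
X(j) = j**3
(-343552 + ((X(217) + 104251) - 20146))*(-208082 + 456594) = (-343552 + ((217**3 + 104251) - 20146))*(-208082 + 456594) = (-343552 + ((10218313 + 104251) - 20146))*248512 = (-343552 + (10322564 - 20146))*248512 = (-343552 + 10302418)*248512 = 9958866*248512 = 2474897707392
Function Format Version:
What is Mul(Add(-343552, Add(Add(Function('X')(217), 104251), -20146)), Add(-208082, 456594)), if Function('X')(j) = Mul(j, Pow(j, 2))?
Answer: 2474897707392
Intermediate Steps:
Function('X')(j) = Pow(j, 3)
Mul(Add(-343552, Add(Add(Function('X')(217), 104251), -20146)), Add(-208082, 456594)) = Mul(Add(-343552, Add(Add(Pow(217, 3), 104251), -20146)), Add(-208082, 456594)) = Mul(Add(-343552, Add(Add(10218313, 104251), -20146)), 248512) = Mul(Add(-343552, Add(10322564, -20146)), 248512) = Mul(Add(-343552, 10302418), 248512) = Mul(9958866, 248512) = 2474897707392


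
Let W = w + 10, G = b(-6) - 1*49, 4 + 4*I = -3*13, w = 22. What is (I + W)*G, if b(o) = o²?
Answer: -1105/4 ≈ -276.25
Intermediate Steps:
I = -43/4 (I = -1 + (-3*13)/4 = -1 + (¼)*(-39) = -1 - 39/4 = -43/4 ≈ -10.750)
G = -13 (G = (-6)² - 1*49 = 36 - 49 = -13)
W = 32 (W = 22 + 10 = 32)
(I + W)*G = (-43/4 + 32)*(-13) = (85/4)*(-13) = -1105/4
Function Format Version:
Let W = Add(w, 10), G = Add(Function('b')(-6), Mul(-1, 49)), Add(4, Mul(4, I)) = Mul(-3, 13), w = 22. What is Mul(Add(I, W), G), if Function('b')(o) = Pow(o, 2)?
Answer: Rational(-1105, 4) ≈ -276.25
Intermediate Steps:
I = Rational(-43, 4) (I = Add(-1, Mul(Rational(1, 4), Mul(-3, 13))) = Add(-1, Mul(Rational(1, 4), -39)) = Add(-1, Rational(-39, 4)) = Rational(-43, 4) ≈ -10.750)
G = -13 (G = Add(Pow(-6, 2), Mul(-1, 49)) = Add(36, -49) = -13)
W = 32 (W = Add(22, 10) = 32)
Mul(Add(I, W), G) = Mul(Add(Rational(-43, 4), 32), -13) = Mul(Rational(85, 4), -13) = Rational(-1105, 4)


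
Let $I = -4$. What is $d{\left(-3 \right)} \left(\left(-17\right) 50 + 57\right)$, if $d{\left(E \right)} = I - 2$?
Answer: $4758$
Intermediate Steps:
$d{\left(E \right)} = -6$ ($d{\left(E \right)} = -4 - 2 = -6$)
$d{\left(-3 \right)} \left(\left(-17\right) 50 + 57\right) = - 6 \left(\left(-17\right) 50 + 57\right) = - 6 \left(-850 + 57\right) = \left(-6\right) \left(-793\right) = 4758$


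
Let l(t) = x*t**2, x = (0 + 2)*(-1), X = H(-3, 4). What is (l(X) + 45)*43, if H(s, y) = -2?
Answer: 1591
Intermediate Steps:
X = -2
x = -2 (x = 2*(-1) = -2)
l(t) = -2*t**2
(l(X) + 45)*43 = (-2*(-2)**2 + 45)*43 = (-2*4 + 45)*43 = (-8 + 45)*43 = 37*43 = 1591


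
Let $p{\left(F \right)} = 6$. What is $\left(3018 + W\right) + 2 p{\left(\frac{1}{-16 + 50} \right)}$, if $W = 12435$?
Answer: $15465$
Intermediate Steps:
$\left(3018 + W\right) + 2 p{\left(\frac{1}{-16 + 50} \right)} = \left(3018 + 12435\right) + 2 \cdot 6 = 15453 + 12 = 15465$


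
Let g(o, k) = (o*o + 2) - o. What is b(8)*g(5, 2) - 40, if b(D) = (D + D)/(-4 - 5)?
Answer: -712/9 ≈ -79.111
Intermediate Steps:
g(o, k) = 2 + o² - o (g(o, k) = (o² + 2) - o = (2 + o²) - o = 2 + o² - o)
b(D) = -2*D/9 (b(D) = (2*D)/(-9) = (2*D)*(-⅑) = -2*D/9)
b(8)*g(5, 2) - 40 = (-2/9*8)*(2 + 5² - 1*5) - 40 = -16*(2 + 25 - 5)/9 - 40 = -16/9*22 - 40 = -352/9 - 40 = -712/9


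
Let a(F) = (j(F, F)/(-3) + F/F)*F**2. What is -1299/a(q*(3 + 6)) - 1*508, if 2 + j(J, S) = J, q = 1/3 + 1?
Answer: -56463/112 ≈ -504.13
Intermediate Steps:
q = 4/3 (q = 1/3 + 1 = 4/3 ≈ 1.3333)
j(J, S) = -2 + J
a(F) = F**2*(5/3 - F/3) (a(F) = ((-2 + F)/(-3) + F/F)*F**2 = ((-2 + F)*(-1/3) + 1)*F**2 = ((2/3 - F/3) + 1)*F**2 = (5/3 - F/3)*F**2 = F**2*(5/3 - F/3))
-1299/a(q*(3 + 6)) - 1*508 = -1299*27/(16*(3 + 6)**2*(5 - 4*(3 + 6)/3)) - 1*508 = -1299*1/(48*(5 - 4*9/3)) - 508 = -1299*1/(48*(5 - 1*12)) - 508 = -1299*1/(48*(5 - 12)) - 508 = -1299/((1/3)*144*(-7)) - 508 = -1299/(-336) - 508 = -1299*(-1/336) - 508 = 433/112 - 508 = -56463/112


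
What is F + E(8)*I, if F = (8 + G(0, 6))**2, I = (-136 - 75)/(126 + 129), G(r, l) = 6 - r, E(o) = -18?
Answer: 17926/85 ≈ 210.89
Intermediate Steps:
I = -211/255 ≈ -0.82745
F = 196 (F = (8 + (6 - 1*0))**2 = (8 + (6 + 0))**2 = (8 + 6)**2 = 14**2 = 196)
F + E(8)*I = 196 - 18*(-211/255) = 196 + 1266/85 = 17926/85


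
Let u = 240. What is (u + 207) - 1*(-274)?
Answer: 721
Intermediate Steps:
(u + 207) - 1*(-274) = (240 + 207) - 1*(-274) = 447 + 274 = 721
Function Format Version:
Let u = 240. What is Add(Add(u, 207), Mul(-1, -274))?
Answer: 721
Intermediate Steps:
Add(Add(u, 207), Mul(-1, -274)) = Add(Add(240, 207), Mul(-1, -274)) = Add(447, 274) = 721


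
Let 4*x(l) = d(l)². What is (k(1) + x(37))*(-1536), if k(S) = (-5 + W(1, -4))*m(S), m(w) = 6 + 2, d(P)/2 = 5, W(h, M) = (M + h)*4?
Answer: 170496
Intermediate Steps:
W(h, M) = 4*M + 4*h
d(P) = 10 (d(P) = 2*5 = 10)
m(w) = 8
k(S) = -136 (k(S) = (-5 + (4*(-4) + 4*1))*8 = (-5 + (-16 + 4))*8 = (-5 - 12)*8 = -17*8 = -136)
x(l) = 25 (x(l) = (¼)*10² = (¼)*100 = 25)
(k(1) + x(37))*(-1536) = (-136 + 25)*(-1536) = -111*(-1536) = 170496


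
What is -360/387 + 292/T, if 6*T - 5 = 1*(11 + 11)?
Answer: 24752/387 ≈ 63.959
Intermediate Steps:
T = 9/2 (T = 5/6 + (1*(11 + 11))/6 = 5/6 + (1*22)/6 = 5/6 + (1/6)*22 = 5/6 + 11/3 = 9/2 ≈ 4.5000)
-360/387 + 292/T = -360/387 + 292/(9/2) = -360*1/387 + 292*(2/9) = -40/43 + 584/9 = 24752/387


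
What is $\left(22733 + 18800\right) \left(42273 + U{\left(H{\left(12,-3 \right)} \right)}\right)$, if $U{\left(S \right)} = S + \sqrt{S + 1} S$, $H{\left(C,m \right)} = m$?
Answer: $1755599910 - 124599 i \sqrt{2} \approx 1.7556 \cdot 10^{9} - 1.7621 \cdot 10^{5} i$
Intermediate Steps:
$U{\left(S \right)} = S + S \sqrt{1 + S}$ ($U{\left(S \right)} = S + \sqrt{1 + S} S = S + S \sqrt{1 + S}$)
$\left(22733 + 18800\right) \left(42273 + U{\left(H{\left(12,-3 \right)} \right)}\right) = \left(22733 + 18800\right) \left(42273 - 3 \left(1 + \sqrt{1 - 3}\right)\right) = 41533 \left(42273 - 3 \left(1 + \sqrt{-2}\right)\right) = 41533 \left(42273 - 3 \left(1 + i \sqrt{2}\right)\right) = 41533 \left(42273 - \left(3 + 3 i \sqrt{2}\right)\right) = 41533 \left(42270 - 3 i \sqrt{2}\right) = 1755599910 - 124599 i \sqrt{2}$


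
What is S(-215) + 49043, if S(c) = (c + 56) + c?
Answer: 48669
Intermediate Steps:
S(c) = 56 + 2*c (S(c) = (56 + c) + c = 56 + 2*c)
S(-215) + 49043 = (56 + 2*(-215)) + 49043 = (56 - 430) + 49043 = -374 + 49043 = 48669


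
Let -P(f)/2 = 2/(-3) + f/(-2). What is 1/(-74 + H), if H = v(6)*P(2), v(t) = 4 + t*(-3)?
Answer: -3/362 ≈ -0.0082873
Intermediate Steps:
P(f) = 4/3 + f (P(f) = -2*(2/(-3) + f/(-2)) = -2*(2*(-1/3) + f*(-1/2)) = -2*(-2/3 - f/2) = 4/3 + f)
v(t) = 4 - 3*t
H = -140/3 (H = (4 - 3*6)*(4/3 + 2) = (4 - 18)*(10/3) = -14*10/3 = -140/3 ≈ -46.667)
1/(-74 + H) = 1/(-74 - 140/3) = 1/(-362/3) = -3/362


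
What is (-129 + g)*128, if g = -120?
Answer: -31872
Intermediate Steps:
(-129 + g)*128 = (-129 - 120)*128 = -249*128 = -31872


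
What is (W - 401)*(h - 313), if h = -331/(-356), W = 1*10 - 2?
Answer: 43661121/356 ≈ 1.2264e+5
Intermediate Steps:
W = 8 (W = 10 - 2 = 8)
h = 331/356 (h = -331*(-1/356) = 331/356 ≈ 0.92978)
(W - 401)*(h - 313) = (8 - 401)*(331/356 - 313) = -393*(-111097/356) = 43661121/356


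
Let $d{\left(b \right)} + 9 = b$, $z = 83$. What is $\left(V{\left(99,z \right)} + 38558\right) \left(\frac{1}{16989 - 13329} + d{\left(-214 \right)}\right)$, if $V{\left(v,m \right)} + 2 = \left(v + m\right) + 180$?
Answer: $- \frac{260361101}{30} \approx -8.6787 \cdot 10^{6}$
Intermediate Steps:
$d{\left(b \right)} = -9 + b$
$V{\left(v,m \right)} = 178 + m + v$ ($V{\left(v,m \right)} = -2 + \left(\left(v + m\right) + 180\right) = -2 + \left(\left(m + v\right) + 180\right) = -2 + \left(180 + m + v\right) = 178 + m + v$)
$\left(V{\left(99,z \right)} + 38558\right) \left(\frac{1}{16989 - 13329} + d{\left(-214 \right)}\right) = \left(\left(178 + 83 + 99\right) + 38558\right) \left(\frac{1}{16989 - 13329} - 223\right) = \left(360 + 38558\right) \left(\frac{1}{3660} - 223\right) = 38918 \left(\frac{1}{3660} - 223\right) = 38918 \left(- \frac{816179}{3660}\right) = - \frac{260361101}{30}$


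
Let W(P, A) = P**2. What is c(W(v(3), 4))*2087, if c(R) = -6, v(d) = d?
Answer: -12522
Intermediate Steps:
c(W(v(3), 4))*2087 = -6*2087 = -12522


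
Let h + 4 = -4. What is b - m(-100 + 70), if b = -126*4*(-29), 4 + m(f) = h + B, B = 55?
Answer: 14573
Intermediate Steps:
h = -8 (h = -4 - 4 = -8)
m(f) = 43 (m(f) = -4 + (-8 + 55) = -4 + 47 = 43)
b = 14616 (b = -21*24*(-29) = -504*(-29) = 14616)
b - m(-100 + 70) = 14616 - 1*43 = 14616 - 43 = 14573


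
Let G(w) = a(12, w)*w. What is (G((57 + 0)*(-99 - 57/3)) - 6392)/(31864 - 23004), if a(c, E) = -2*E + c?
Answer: -22641314/2215 ≈ -10222.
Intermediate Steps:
a(c, E) = c - 2*E
G(w) = w*(12 - 2*w) (G(w) = (12 - 2*w)*w = w*(12 - 2*w))
(G((57 + 0)*(-99 - 57/3)) - 6392)/(31864 - 23004) = (2*((57 + 0)*(-99 - 57/3))*(6 - (57 + 0)*(-99 - 57/3)) - 6392)/(31864 - 23004) = (2*(57*(-99 - 57*1/3))*(6 - 57*(-99 - 57*1/3)) - 6392)/8860 = (2*(57*(-99 - 19))*(6 - 57*(-99 - 19)) - 6392)*(1/8860) = (2*(57*(-118))*(6 - 57*(-118)) - 6392)*(1/8860) = (2*(-6726)*(6 - 1*(-6726)) - 6392)*(1/8860) = (2*(-6726)*(6 + 6726) - 6392)*(1/8860) = (2*(-6726)*6732 - 6392)*(1/8860) = (-90558864 - 6392)*(1/8860) = -90565256*1/8860 = -22641314/2215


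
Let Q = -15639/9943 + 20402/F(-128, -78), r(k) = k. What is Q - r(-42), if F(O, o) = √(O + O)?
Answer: 401967/9943 - 10201*I/8 ≈ 40.427 - 1275.1*I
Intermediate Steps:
F(O, o) = √2*√O (F(O, o) = √(2*O) = √2*√O)
Q = -15639/9943 - 10201*I/8 (Q = -15639/9943 + 20402/((√2*√(-128))) = -15639*1/9943 + 20402/((√2*(8*I*√2))) = -15639/9943 + 20402/((16*I)) = -15639/9943 + 20402*(-I/16) = -15639/9943 - 10201*I/8 ≈ -1.5729 - 1275.1*I)
Q - r(-42) = (-15639/9943 - 10201*I/8) - 1*(-42) = (-15639/9943 - 10201*I/8) + 42 = 401967/9943 - 10201*I/8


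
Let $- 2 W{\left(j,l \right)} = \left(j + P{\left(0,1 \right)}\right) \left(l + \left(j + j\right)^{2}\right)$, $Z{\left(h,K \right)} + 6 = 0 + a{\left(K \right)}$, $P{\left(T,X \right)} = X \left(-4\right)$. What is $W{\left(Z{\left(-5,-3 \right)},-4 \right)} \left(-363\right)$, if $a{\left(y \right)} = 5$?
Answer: $0$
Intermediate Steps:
$P{\left(T,X \right)} = - 4 X$
$Z{\left(h,K \right)} = -1$ ($Z{\left(h,K \right)} = -6 + \left(0 + 5\right) = -6 + 5 = -1$)
$W{\left(j,l \right)} = - \frac{\left(-4 + j\right) \left(l + 4 j^{2}\right)}{2}$ ($W{\left(j,l \right)} = - \frac{\left(j - 4\right) \left(l + \left(j + j\right)^{2}\right)}{2} = - \frac{\left(j - 4\right) \left(l + \left(2 j\right)^{2}\right)}{2} = - \frac{\left(-4 + j\right) \left(l + 4 j^{2}\right)}{2}$)
$W{\left(Z{\left(-5,-3 \right)},-4 \right)} \left(-363\right) = \left(- 2 \left(-1\right)^{3} + 2 \left(-4\right) + 8 \left(-1\right)^{2} - \left(- \frac{1}{2}\right) \left(-4\right)\right) \left(-363\right) = \left(\left(-2\right) \left(-1\right) - 8 + 8 \cdot 1 - 2\right) \left(-363\right) = \left(2 - 8 + 8 - 2\right) \left(-363\right) = 0 \left(-363\right) = 0$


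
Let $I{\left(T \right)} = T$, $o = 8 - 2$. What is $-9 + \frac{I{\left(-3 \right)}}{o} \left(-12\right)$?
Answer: $-3$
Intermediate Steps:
$o = 6$ ($o = 8 - 2 = 6$)
$-9 + \frac{I{\left(-3 \right)}}{o} \left(-12\right) = -9 + - \frac{3}{6} \left(-12\right) = -9 + \left(-3\right) \frac{1}{6} \left(-12\right) = -9 - -6 = -9 + 6 = -3$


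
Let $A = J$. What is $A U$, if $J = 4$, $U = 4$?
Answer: $16$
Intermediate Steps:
$A = 4$
$A U = 4 \cdot 4 = 16$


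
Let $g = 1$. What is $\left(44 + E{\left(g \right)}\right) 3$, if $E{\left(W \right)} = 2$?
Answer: $138$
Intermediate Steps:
$\left(44 + E{\left(g \right)}\right) 3 = \left(44 + 2\right) 3 = 46 \cdot 3 = 138$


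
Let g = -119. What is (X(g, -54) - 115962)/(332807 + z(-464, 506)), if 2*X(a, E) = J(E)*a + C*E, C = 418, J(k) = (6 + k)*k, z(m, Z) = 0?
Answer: -281472/332807 ≈ -0.84575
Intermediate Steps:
J(k) = k*(6 + k)
X(a, E) = 209*E + E*a*(6 + E)/2 (X(a, E) = ((E*(6 + E))*a + 418*E)/2 = (E*a*(6 + E) + 418*E)/2 = (418*E + E*a*(6 + E))/2 = 209*E + E*a*(6 + E)/2)
(X(g, -54) - 115962)/(332807 + z(-464, 506)) = ((½)*(-54)*(418 - 119*(6 - 54)) - 115962)/(332807 + 0) = ((½)*(-54)*(418 - 119*(-48)) - 115962)/332807 = ((½)*(-54)*(418 + 5712) - 115962)*(1/332807) = ((½)*(-54)*6130 - 115962)*(1/332807) = (-165510 - 115962)*(1/332807) = -281472*1/332807 = -281472/332807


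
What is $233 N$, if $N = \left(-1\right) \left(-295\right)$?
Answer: $68735$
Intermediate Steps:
$N = 295$
$233 N = 233 \cdot 295 = 68735$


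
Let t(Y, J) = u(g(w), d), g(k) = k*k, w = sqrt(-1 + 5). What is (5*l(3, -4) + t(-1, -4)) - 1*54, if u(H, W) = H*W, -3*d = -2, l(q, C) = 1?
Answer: -139/3 ≈ -46.333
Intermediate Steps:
d = 2/3 (d = -1/3*(-2) = 2/3 ≈ 0.66667)
w = 2 (w = sqrt(4) = 2)
g(k) = k**2
t(Y, J) = 8/3 (t(Y, J) = 2**2*(2/3) = 4*(2/3) = 8/3)
(5*l(3, -4) + t(-1, -4)) - 1*54 = (5*1 + 8/3) - 1*54 = (5 + 8/3) - 54 = 23/3 - 54 = -139/3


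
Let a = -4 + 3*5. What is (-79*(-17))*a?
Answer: 14773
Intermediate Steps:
a = 11 (a = -4 + 15 = 11)
(-79*(-17))*a = -79*(-17)*11 = 1343*11 = 14773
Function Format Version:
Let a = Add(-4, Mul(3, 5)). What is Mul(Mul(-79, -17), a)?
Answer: 14773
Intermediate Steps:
a = 11 (a = Add(-4, 15) = 11)
Mul(Mul(-79, -17), a) = Mul(Mul(-79, -17), 11) = Mul(1343, 11) = 14773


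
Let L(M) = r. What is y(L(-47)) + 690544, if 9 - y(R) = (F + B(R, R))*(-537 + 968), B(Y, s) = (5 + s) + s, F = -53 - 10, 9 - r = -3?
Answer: 705207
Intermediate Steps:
r = 12 (r = 9 - 1*(-3) = 9 + 3 = 12)
L(M) = 12
F = -63
B(Y, s) = 5 + 2*s
y(R) = 25007 - 862*R (y(R) = 9 - (-63 + (5 + 2*R))*(-537 + 968) = 9 - (-58 + 2*R)*431 = 9 - (-24998 + 862*R) = 9 + (24998 - 862*R) = 25007 - 862*R)
y(L(-47)) + 690544 = (25007 - 862*12) + 690544 = (25007 - 10344) + 690544 = 14663 + 690544 = 705207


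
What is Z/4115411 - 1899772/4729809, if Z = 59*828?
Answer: -1083897422432/2780729712357 ≈ -0.38979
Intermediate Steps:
Z = 48852
Z/4115411 - 1899772/4729809 = 48852/4115411 - 1899772/4729809 = 48852*(1/4115411) - 1899772*1/4729809 = 48852/4115411 - 271396/675687 = -1083897422432/2780729712357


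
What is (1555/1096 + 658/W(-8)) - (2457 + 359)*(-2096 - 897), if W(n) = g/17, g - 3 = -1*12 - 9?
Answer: 83130516899/9864 ≈ 8.4277e+6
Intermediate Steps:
g = -18 (g = 3 + (-1*12 - 9) = 3 + (-12 - 9) = 3 - 21 = -18)
W(n) = -18/17
(1555/1096 + 658/W(-8)) - (2457 + 359)*(-2096 - 897) = (1555/1096 + 658/(-18/17)) - (2457 + 359)*(-2096 - 897) = (1555*(1/1096) + 658*(-17/18)) - 2816*(-2993) = (1555/1096 - 5593/9) - 1*(-8428288) = -6115933/9864 + 8428288 = 83130516899/9864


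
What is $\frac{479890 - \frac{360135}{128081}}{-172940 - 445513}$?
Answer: $- \frac{61464430955}{79212078693} \approx -0.77595$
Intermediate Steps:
$\frac{479890 - \frac{360135}{128081}}{-172940 - 445513} = \frac{479890 - \frac{360135}{128081}}{-618453} = \left(479890 - \frac{360135}{128081}\right) \left(- \frac{1}{618453}\right) = \frac{61464430955}{128081} \left(- \frac{1}{618453}\right) = - \frac{61464430955}{79212078693}$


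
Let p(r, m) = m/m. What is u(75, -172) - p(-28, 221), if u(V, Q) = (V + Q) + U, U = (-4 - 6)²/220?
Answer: -1073/11 ≈ -97.545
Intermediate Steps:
U = 5/11 (U = (-10)²*(1/220) = 100*(1/220) = 5/11 ≈ 0.45455)
p(r, m) = 1
u(V, Q) = 5/11 + Q + V (u(V, Q) = (V + Q) + 5/11 = (Q + V) + 5/11 = 5/11 + Q + V)
u(75, -172) - p(-28, 221) = (5/11 - 172 + 75) - 1*1 = -1062/11 - 1 = -1073/11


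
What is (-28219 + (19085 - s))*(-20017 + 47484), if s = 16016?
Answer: -690795050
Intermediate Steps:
(-28219 + (19085 - s))*(-20017 + 47484) = (-28219 + (19085 - 1*16016))*(-20017 + 47484) = (-28219 + (19085 - 16016))*27467 = (-28219 + 3069)*27467 = -25150*27467 = -690795050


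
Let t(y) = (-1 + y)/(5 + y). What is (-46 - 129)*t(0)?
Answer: 35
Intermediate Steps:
t(y) = (-1 + y)/(5 + y)
(-46 - 129)*t(0) = (-46 - 129)*((-1 + 0)/(5 + 0)) = -175*(-1)/5 = -35*(-1) = -175*(-⅕) = 35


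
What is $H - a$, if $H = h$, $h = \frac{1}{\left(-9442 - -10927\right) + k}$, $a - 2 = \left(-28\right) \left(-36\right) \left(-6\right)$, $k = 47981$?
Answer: $\frac{299071437}{49466} \approx 6046.0$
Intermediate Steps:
$a = -6046$ ($a = 2 + \left(-28\right) \left(-36\right) \left(-6\right) = 2 + 1008 \left(-6\right) = 2 - 6048 = -6046$)
$h = \frac{1}{49466}$ ($h = \frac{1}{\left(-9442 - -10927\right) + 47981} = \frac{1}{\left(-9442 + 10927\right) + 47981} = \frac{1}{1485 + 47981} = \frac{1}{49466} \approx 2.0216 \cdot 10^{-5}$)
$H = \frac{1}{49466} \approx 2.0216 \cdot 10^{-5}$
$H - a = \frac{1}{49466} - -6046 = \frac{1}{49466} + 6046 = \frac{299071437}{49466}$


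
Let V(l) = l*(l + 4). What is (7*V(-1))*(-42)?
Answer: 882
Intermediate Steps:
V(l) = l*(4 + l)
(7*V(-1))*(-42) = (7*(-(4 - 1)))*(-42) = (7*(-1*3))*(-42) = (7*(-3))*(-42) = -21*(-42) = 882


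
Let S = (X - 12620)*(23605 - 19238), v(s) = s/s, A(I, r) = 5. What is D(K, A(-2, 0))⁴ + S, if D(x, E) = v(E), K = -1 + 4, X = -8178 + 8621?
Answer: -53176958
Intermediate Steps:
X = 443
K = 3
v(s) = 1
D(x, E) = 1
S = -53176959 (S = (443 - 12620)*(23605 - 19238) = -12177*4367 = -53176959)
D(K, A(-2, 0))⁴ + S = 1⁴ - 53176959 = 1 - 53176959 = -53176958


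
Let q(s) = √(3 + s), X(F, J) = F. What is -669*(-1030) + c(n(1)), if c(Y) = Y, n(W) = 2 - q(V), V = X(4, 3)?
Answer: 689072 - √7 ≈ 6.8907e+5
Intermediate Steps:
V = 4
n(W) = 2 - √7 (n(W) = 2 - √(3 + 4) = 2 - √7)
-669*(-1030) + c(n(1)) = -669*(-1030) + (2 - √7) = 689070 + (2 - √7) = 689072 - √7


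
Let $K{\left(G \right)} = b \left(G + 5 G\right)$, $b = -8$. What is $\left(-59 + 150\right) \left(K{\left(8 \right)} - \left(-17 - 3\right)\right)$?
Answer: $-33124$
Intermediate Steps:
$K{\left(G \right)} = - 48 G$ ($K{\left(G \right)} = - 8 \left(G + 5 G\right) = - 8 \cdot 6 G = - 48 G$)
$\left(-59 + 150\right) \left(K{\left(8 \right)} - \left(-17 - 3\right)\right) = \left(-59 + 150\right) \left(\left(-48\right) 8 - \left(-17 - 3\right)\right) = 91 \left(-384 - -20\right) = 91 \left(-384 + 20\right) = 91 \left(-364\right) = -33124$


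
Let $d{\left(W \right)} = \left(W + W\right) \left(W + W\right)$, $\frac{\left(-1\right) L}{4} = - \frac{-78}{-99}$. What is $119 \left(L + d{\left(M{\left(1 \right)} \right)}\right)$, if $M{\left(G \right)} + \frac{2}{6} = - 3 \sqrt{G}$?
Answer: $\frac{560728}{99} \approx 5663.9$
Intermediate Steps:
$M{\left(G \right)} = - \frac{1}{3} - 3 \sqrt{G}$
$L = \frac{104}{33}$ ($L = - 4 \left(- \frac{-78}{-99}\right) = - 4 \left(- \frac{\left(-78\right) \left(-1\right)}{99}\right) = - 4 \left(\left(-1\right) \frac{26}{33}\right) = \left(-4\right) \left(- \frac{26}{33}\right) = \frac{104}{33} \approx 3.1515$)
$d{\left(W \right)} = 4 W^{2}$ ($d{\left(W \right)} = 2 W 2 W = 4 W^{2}$)
$119 \left(L + d{\left(M{\left(1 \right)} \right)}\right) = 119 \left(\frac{104}{33} + 4 \left(- \frac{1}{3} - 3 \sqrt{1}\right)^{2}\right) = 119 \left(\frac{104}{33} + 4 \left(- \frac{1}{3} - 3\right)^{2}\right) = 119 \left(\frac{104}{33} + 4 \left(- \frac{10}{3}\right)^{2}\right) = 119 \left(\frac{104}{33} + 4 \cdot \frac{100}{9}\right) = 119 \left(\frac{104}{33} + \frac{400}{9}\right) = 119 \cdot \frac{4712}{99} = \frac{560728}{99}$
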